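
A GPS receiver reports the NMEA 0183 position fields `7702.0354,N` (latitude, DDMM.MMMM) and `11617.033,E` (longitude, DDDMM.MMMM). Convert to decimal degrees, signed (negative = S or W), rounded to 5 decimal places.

Lat: split at 2 digits → 77° and 2.0354′; 77 + 2.0354/60 = 77.033923
N ⇒ keep positive
Longitude: degrees = first 3 digits = 116, minutes = 17.033; 116 + 17.033/60 = 116.283883
E ⇒ keep positive

77.03392, 116.28388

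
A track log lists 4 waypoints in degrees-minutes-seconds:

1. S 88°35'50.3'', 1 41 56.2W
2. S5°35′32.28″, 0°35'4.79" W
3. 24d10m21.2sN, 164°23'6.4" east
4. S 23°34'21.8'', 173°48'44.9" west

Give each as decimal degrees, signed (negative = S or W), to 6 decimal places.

1. -88.597306, -1.698944
2. -5.592300, -0.584664
3. 24.172556, 164.385111
4. -23.572722, -173.812472

Point 1:
  φ: 88° + 35/60 + 50.3/3600 = 88 + 0.583333 + 0.013972 = 88.5973056
  hemisphere S, so the sign is −
  Longitude: 1° + 41/60 + 56.2/3600 = 1 + 0.683333 + 0.015611 = 1.6989444
  W → negative
Point 2:
  Lat: 35′ + 32.28″ = 35.53800′; 5 + 35.53800/60 = 5.5923000
  hemisphere S, so the sign is −
  Longitude: 35′ + 4.79″ = 35.07983′; 0 + 35.07983/60 = 0.5846639
  W → negative
Point 3:
  Latitude: 24° + 10/60 + 21.2/3600 = 24 + 0.166667 + 0.005889 = 24.1725556
  N → positive
  Lon: 164° + 23/60 + 6.4/3600 = 164 + 0.383333 + 0.001778 = 164.3851111
  E ⇒ keep positive
Point 4:
  φ: 34′ + 21.8″ = 34.36333′; 23 + 34.36333/60 = 23.5727222
  hemisphere S, so the sign is −
  Longitude: 48′ + 44.9″ = 48.74833′; 173 + 48.74833/60 = 173.8124722
  W ⇒ negate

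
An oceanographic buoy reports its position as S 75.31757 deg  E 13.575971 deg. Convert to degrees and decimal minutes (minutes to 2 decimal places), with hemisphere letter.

75° 19.05′ S, 13° 34.56′ E

Lat: minutes = (75.317570 − 75) × 60 = 19.0542
Lon: fractional part 0.575971 → 34.5583 minutes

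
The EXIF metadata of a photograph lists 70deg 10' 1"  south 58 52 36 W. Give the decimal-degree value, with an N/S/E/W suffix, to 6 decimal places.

Latitude: 10′ + 1″ = 10.01667′; 70 + 10.01667/60 = 70.1669444
λ: 52′ + 36″ = 52.60000′; 58 + 52.60000/60 = 58.8766667

70.166944° S, 58.876667° W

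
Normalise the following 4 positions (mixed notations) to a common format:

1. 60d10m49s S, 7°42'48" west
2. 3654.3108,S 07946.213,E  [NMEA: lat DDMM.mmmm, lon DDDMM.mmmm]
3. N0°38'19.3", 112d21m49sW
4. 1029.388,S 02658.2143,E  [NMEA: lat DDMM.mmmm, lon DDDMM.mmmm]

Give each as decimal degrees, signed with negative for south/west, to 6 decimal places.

Point 1:
  Latitude: 60 + 10/60 + 49/3600 = 60.1802778
  S → negative
  Longitude: 7 + 42/60 + 48/3600 = 7.7133333
  W ⇒ negate
Point 2:
  φ: split at 2 digits → 36° and 54.3108′; 36 + 54.3108/60 = 36.9051800
  S → negative
  Lon: split at 3 digits → 079° and 46.213′; 79 + 46.213/60 = 79.7702167
  E → positive
Point 3:
  Lat: 0° + 38/60 + 19.3/3600 = 0 + 0.633333 + 0.005361 = 0.6386944
  N → positive
  Longitude: 112° + 21/60 + 49/3600 = 112 + 0.350000 + 0.013611 = 112.3636111
  W → negative
Point 4:
  Lat: degrees = first 2 digits = 10, minutes = 29.388; 10 + 29.388/60 = 10.4898000
  S ⇒ negate
  λ: split at 3 digits → 026° and 58.2143′; 26 + 58.2143/60 = 26.9702383
  E ⇒ keep positive

1. -60.180278, -7.713333
2. -36.905180, 79.770217
3. 0.638694, -112.363611
4. -10.489800, 26.970238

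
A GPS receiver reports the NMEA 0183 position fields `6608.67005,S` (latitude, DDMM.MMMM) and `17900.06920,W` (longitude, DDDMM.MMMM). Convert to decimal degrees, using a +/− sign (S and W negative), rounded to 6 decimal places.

-66.144501, -179.001153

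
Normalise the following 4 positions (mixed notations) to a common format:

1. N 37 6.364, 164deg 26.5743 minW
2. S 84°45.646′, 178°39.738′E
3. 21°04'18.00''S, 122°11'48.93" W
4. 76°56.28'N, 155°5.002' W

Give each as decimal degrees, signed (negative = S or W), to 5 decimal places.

Point 1:
  Latitude: 6.364′ = 0.106067°; total 37.106067
  N → positive
  Lon: 26.5743′ = 0.442905°; total 164.442905
  hemisphere W, so the sign is −
Point 2:
  Lat: 84 + 45.646/60 = 84.760767
  hemisphere S, so the sign is −
  Lon: 39.738′ = 0.662300°; total 178.662300
  E → positive
Point 3:
  Latitude: 21 + 4/60 + 18/3600 = 21.071667
  S → negative
  Lon: 122° + 11/60 + 48.93/3600 = 122 + 0.183333 + 0.013592 = 122.196925
  W → negative
Point 4:
  φ: 56.28′ = 0.938000°; total 76.938000
  N → positive
  Lon: 155 + 5.002/60 = 155.083367
  W → negative

1. 37.10607, -164.44291
2. -84.76077, 178.66230
3. -21.07167, -122.19693
4. 76.93800, -155.08337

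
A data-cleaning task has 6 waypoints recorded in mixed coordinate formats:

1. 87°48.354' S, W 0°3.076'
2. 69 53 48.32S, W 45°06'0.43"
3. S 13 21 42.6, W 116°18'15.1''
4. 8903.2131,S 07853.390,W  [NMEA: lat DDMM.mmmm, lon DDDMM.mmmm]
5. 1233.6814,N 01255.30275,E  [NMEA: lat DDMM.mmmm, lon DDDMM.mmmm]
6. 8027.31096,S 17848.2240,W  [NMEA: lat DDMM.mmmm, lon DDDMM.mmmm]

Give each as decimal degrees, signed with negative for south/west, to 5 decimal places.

1. -87.80590, -0.05127
2. -69.89676, -45.10012
3. -13.36183, -116.30419
4. -89.05355, -78.88983
5. 12.56136, 12.92171
6. -80.45518, -178.80373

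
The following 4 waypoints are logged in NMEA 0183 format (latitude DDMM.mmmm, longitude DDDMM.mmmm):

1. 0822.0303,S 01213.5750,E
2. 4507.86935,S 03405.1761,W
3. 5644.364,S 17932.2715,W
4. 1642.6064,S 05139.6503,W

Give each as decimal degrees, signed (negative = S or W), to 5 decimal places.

Point 1:
  Latitude: degrees = first 2 digits = 8, minutes = 22.0303; 8 + 22.0303/60 = 8.367172
  S → negative
  λ: degrees = first 3 digits = 12, minutes = 13.575; 12 + 13.575/60 = 12.226250
  E → positive
Point 2:
  φ: split at 2 digits → 45° and 7.86935′; 45 + 7.86935/60 = 45.131156
  S → negative
  Lon: degrees = first 3 digits = 34, minutes = 5.1761; 34 + 5.1761/60 = 34.086268
  W ⇒ negate
Point 3:
  φ: degrees = first 2 digits = 56, minutes = 44.364; 56 + 44.364/60 = 56.739400
  hemisphere S, so the sign is −
  λ: degrees = first 3 digits = 179, minutes = 32.2715; 179 + 32.2715/60 = 179.537858
  W ⇒ negate
Point 4:
  φ: split at 2 digits → 16° and 42.6064′; 16 + 42.6064/60 = 16.710107
  S → negative
  λ: degrees = first 3 digits = 51, minutes = 39.6503; 51 + 39.6503/60 = 51.660838
  hemisphere W, so the sign is −

1. -8.36717, 12.22625
2. -45.13116, -34.08627
3. -56.73940, -179.53786
4. -16.71011, -51.66084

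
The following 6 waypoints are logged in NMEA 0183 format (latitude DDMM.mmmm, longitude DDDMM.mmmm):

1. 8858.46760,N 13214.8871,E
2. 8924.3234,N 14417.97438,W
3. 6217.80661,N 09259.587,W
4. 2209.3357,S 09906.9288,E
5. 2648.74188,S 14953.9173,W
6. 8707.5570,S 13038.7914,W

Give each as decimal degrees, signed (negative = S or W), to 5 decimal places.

Point 1:
  Latitude: split at 2 digits → 88° and 58.4676′; 88 + 58.4676/60 = 88.974460
  N ⇒ keep positive
  λ: degrees = first 3 digits = 132, minutes = 14.8871; 132 + 14.8871/60 = 132.248118
  E ⇒ keep positive
Point 2:
  Latitude: split at 2 digits → 89° and 24.3234′; 89 + 24.3234/60 = 89.405390
  N → positive
  λ: degrees = first 3 digits = 144, minutes = 17.97438; 144 + 17.97438/60 = 144.299573
  W ⇒ negate
Point 3:
  Latitude: degrees = first 2 digits = 62, minutes = 17.80661; 62 + 17.80661/60 = 62.296777
  N ⇒ keep positive
  Lon: degrees = first 3 digits = 92, minutes = 59.587; 92 + 59.587/60 = 92.993117
  W ⇒ negate
Point 4:
  φ: degrees = first 2 digits = 22, minutes = 9.3357; 22 + 9.3357/60 = 22.155595
  S → negative
  Lon: split at 3 digits → 099° and 6.9288′; 99 + 6.9288/60 = 99.115480
  E → positive
Point 5:
  Latitude: split at 2 digits → 26° and 48.74188′; 26 + 48.74188/60 = 26.812365
  S → negative
  Longitude: degrees = first 3 digits = 149, minutes = 53.9173; 149 + 53.9173/60 = 149.898622
  W ⇒ negate
Point 6:
  φ: degrees = first 2 digits = 87, minutes = 7.557; 87 + 7.557/60 = 87.125950
  S ⇒ negate
  Longitude: degrees = first 3 digits = 130, minutes = 38.7914; 130 + 38.7914/60 = 130.646523
  W → negative

1. 88.97446, 132.24812
2. 89.40539, -144.29957
3. 62.29678, -92.99312
4. -22.15560, 99.11548
5. -26.81236, -149.89862
6. -87.12595, -130.64652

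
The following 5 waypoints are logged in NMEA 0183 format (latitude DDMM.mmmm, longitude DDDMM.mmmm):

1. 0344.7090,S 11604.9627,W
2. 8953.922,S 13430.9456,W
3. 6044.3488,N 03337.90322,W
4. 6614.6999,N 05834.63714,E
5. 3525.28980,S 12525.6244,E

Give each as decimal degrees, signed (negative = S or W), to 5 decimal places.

Point 1:
  Lat: split at 2 digits → 03° and 44.709′; 3 + 44.709/60 = 3.745150
  hemisphere S, so the sign is −
  Lon: split at 3 digits → 116° and 4.9627′; 116 + 4.9627/60 = 116.082712
  W ⇒ negate
Point 2:
  φ: degrees = first 2 digits = 89, minutes = 53.922; 89 + 53.922/60 = 89.898700
  S ⇒ negate
  λ: degrees = first 3 digits = 134, minutes = 30.9456; 134 + 30.9456/60 = 134.515760
  W → negative
Point 3:
  Lat: split at 2 digits → 60° and 44.3488′; 60 + 44.3488/60 = 60.739147
  N ⇒ keep positive
  Lon: split at 3 digits → 033° and 37.90322′; 33 + 37.90322/60 = 33.631720
  W ⇒ negate
Point 4:
  φ: degrees = first 2 digits = 66, minutes = 14.6999; 66 + 14.6999/60 = 66.244998
  N ⇒ keep positive
  Longitude: degrees = first 3 digits = 58, minutes = 34.63714; 58 + 34.63714/60 = 58.577286
  E ⇒ keep positive
Point 5:
  φ: split at 2 digits → 35° and 25.2898′; 35 + 25.2898/60 = 35.421497
  hemisphere S, so the sign is −
  λ: split at 3 digits → 125° and 25.6244′; 125 + 25.6244/60 = 125.427073
  E → positive

1. -3.74515, -116.08271
2. -89.89870, -134.51576
3. 60.73915, -33.63172
4. 66.24500, 58.57729
5. -35.42150, 125.42707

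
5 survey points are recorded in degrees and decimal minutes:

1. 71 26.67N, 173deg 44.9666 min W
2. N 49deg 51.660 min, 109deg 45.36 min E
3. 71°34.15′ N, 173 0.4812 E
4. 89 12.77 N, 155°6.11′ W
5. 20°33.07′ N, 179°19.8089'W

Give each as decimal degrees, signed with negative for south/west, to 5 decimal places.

1. 71.44450, -173.74944
2. 49.86100, 109.75600
3. 71.56917, 173.00802
4. 89.21283, -155.10183
5. 20.55117, -179.33015

Point 1:
  Latitude: 26.67′ = 0.444500°; total 71.444500
  N ⇒ keep positive
  Lon: 173 + 44.9666/60 = 173.749443
  hemisphere W, so the sign is −
Point 2:
  Latitude: 49 + 51.66/60 = 49.861000
  N → positive
  λ: 45.36′ = 0.756000°; total 109.756000
  E ⇒ keep positive
Point 3:
  Lat: 34.15′ = 0.569167°; total 71.569167
  N ⇒ keep positive
  Lon: 173 + 0.4812/60 = 173.008020
  E ⇒ keep positive
Point 4:
  Latitude: 12.77′ = 0.212833°; total 89.212833
  N ⇒ keep positive
  Longitude: 6.11′ = 0.101833°; total 155.101833
  hemisphere W, so the sign is −
Point 5:
  φ: 20 + 33.07/60 = 20.551167
  N → positive
  Longitude: 179 + 19.8089/60 = 179.330148
  hemisphere W, so the sign is −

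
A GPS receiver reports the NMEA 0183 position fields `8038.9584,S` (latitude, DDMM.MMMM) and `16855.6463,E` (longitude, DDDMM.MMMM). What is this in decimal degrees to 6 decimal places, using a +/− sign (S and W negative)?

Latitude: split at 2 digits → 80° and 38.9584′; 80 + 38.9584/60 = 80.6493067
S ⇒ negate
Lon: split at 3 digits → 168° and 55.6463′; 168 + 55.6463/60 = 168.9274383
E → positive

-80.649307, 168.927438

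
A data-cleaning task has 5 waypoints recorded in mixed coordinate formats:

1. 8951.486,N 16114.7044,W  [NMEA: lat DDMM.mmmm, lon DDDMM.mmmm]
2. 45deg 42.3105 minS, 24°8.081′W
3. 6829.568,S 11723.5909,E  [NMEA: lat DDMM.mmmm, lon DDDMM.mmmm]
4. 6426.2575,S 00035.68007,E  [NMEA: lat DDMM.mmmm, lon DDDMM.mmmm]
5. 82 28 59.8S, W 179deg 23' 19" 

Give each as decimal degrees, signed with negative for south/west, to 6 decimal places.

Point 1:
  Latitude: degrees = first 2 digits = 89, minutes = 51.486; 89 + 51.486/60 = 89.8581000
  N ⇒ keep positive
  λ: split at 3 digits → 161° and 14.7044′; 161 + 14.7044/60 = 161.2450733
  W ⇒ negate
Point 2:
  Lat: 42.3105′ = 0.705175°; total 45.7051750
  hemisphere S, so the sign is −
  Longitude: 8.081′ = 0.134683°; total 24.1346833
  W → negative
Point 3:
  Lat: split at 2 digits → 68° and 29.568′; 68 + 29.568/60 = 68.4928000
  S → negative
  λ: degrees = first 3 digits = 117, minutes = 23.5909; 117 + 23.5909/60 = 117.3931817
  E ⇒ keep positive
Point 4:
  Latitude: split at 2 digits → 64° and 26.2575′; 64 + 26.2575/60 = 64.4376250
  S ⇒ negate
  Lon: degrees = first 3 digits = 0, minutes = 35.68007; 0 + 35.68007/60 = 0.5946678
  E ⇒ keep positive
Point 5:
  Lat: 82° + 28/60 + 59.8/3600 = 82 + 0.466667 + 0.016611 = 82.4832778
  S → negative
  λ: 23′ + 19″ = 23.31667′; 179 + 23.31667/60 = 179.3886111
  W → negative

1. 89.858100, -161.245073
2. -45.705175, -24.134683
3. -68.492800, 117.393182
4. -64.437625, 0.594668
5. -82.483278, -179.388611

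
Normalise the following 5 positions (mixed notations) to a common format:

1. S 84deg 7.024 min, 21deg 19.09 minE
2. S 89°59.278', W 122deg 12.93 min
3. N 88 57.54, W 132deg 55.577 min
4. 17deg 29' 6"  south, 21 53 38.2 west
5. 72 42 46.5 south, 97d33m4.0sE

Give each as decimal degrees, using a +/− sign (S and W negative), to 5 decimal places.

Point 1:
  Lat: 7.024′ = 0.117067°; total 84.117067
  hemisphere S, so the sign is −
  Lon: 19.09′ = 0.318167°; total 21.318167
  E ⇒ keep positive
Point 2:
  φ: 89 + 59.278/60 = 89.987967
  hemisphere S, so the sign is −
  λ: 122 + 12.93/60 = 122.215500
  W ⇒ negate
Point 3:
  Latitude: 57.54′ = 0.959000°; total 88.959000
  N ⇒ keep positive
  λ: 132 + 55.577/60 = 132.926283
  hemisphere W, so the sign is −
Point 4:
  Lat: 17° + 29/60 + 6/3600 = 17 + 0.483333 + 0.001667 = 17.485000
  S → negative
  Longitude: 21° + 53/60 + 38.2/3600 = 21 + 0.883333 + 0.010611 = 21.893944
  W ⇒ negate
Point 5:
  Latitude: 72° + 42/60 + 46.5/3600 = 72 + 0.700000 + 0.012917 = 72.712917
  S → negative
  Longitude: 97° + 33/60 + 4/3600 = 97 + 0.550000 + 0.001111 = 97.551111
  E ⇒ keep positive

1. -84.11707, 21.31817
2. -89.98797, -122.21550
3. 88.95900, -132.92628
4. -17.48500, -21.89394
5. -72.71292, 97.55111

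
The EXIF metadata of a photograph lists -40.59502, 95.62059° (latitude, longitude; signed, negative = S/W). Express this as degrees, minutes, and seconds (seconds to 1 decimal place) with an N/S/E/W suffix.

40°35′42.1″ S, 95°37′14.1″ E

Latitude is negative → S; |value| = 40.595020
φ: whole degrees 40; 35.70120′ → 35′ and 42.072″
Longitude: whole degrees 95; 37.23540′ → 37′ and 14.124″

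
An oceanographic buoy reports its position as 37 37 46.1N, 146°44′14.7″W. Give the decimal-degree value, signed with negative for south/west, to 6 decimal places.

Lat: 37′ + 46.1″ = 37.76833′; 37 + 37.76833/60 = 37.6294722
N → positive
Longitude: 146 + 44/60 + 14.7/3600 = 146.7374167
W ⇒ negate

37.629472, -146.737417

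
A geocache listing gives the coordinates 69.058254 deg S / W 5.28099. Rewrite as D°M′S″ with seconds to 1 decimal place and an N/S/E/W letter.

69°03′29.7″ S, 5°16′51.6″ W

φ: whole degrees 69; 3.49524′ → 3′ and 29.714″
λ: 0.280990 × 60 = 16.85940′ → 16′, remainder × 60 = 51.564″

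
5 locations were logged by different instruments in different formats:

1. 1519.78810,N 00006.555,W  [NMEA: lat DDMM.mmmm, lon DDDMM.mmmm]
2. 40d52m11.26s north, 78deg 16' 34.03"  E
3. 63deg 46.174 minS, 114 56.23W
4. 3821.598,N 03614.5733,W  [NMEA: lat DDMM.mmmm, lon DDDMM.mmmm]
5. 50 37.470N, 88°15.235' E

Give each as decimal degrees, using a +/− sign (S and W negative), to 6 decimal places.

1. 15.329802, -0.109250
2. 40.869794, 78.276119
3. -63.769567, -114.937167
4. 38.359967, -36.242888
5. 50.624500, 88.253917

Point 1:
  Latitude: degrees = first 2 digits = 15, minutes = 19.7881; 15 + 19.7881/60 = 15.3298017
  N → positive
  Lon: split at 3 digits → 000° and 6.555′; 0 + 6.555/60 = 0.1092500
  W → negative
Point 2:
  Latitude: 40° + 52/60 + 11.26/3600 = 40 + 0.866667 + 0.003128 = 40.8697944
  N → positive
  Lon: 78° + 16/60 + 34.03/3600 = 78 + 0.266667 + 0.009453 = 78.2761194
  E ⇒ keep positive
Point 3:
  Lat: 46.174′ = 0.769567°; total 63.7695667
  hemisphere S, so the sign is −
  Lon: 56.23′ = 0.937167°; total 114.9371667
  W ⇒ negate
Point 4:
  Latitude: split at 2 digits → 38° and 21.598′; 38 + 21.598/60 = 38.3599667
  N → positive
  Longitude: degrees = first 3 digits = 36, minutes = 14.5733; 36 + 14.5733/60 = 36.2428883
  W ⇒ negate
Point 5:
  φ: 37.47′ = 0.624500°; total 50.6245000
  N → positive
  Lon: 15.235′ = 0.253917°; total 88.2539167
  E → positive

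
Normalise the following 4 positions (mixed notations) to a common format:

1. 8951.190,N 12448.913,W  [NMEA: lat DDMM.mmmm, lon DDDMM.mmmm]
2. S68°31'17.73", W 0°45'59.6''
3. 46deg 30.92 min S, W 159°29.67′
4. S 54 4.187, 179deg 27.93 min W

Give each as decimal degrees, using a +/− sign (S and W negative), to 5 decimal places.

1. 89.85317, -124.81522
2. -68.52159, -0.76656
3. -46.51533, -159.49450
4. -54.06978, -179.46550

Point 1:
  Lat: split at 2 digits → 89° and 51.19′; 89 + 51.19/60 = 89.853167
  N → positive
  Longitude: degrees = first 3 digits = 124, minutes = 48.913; 124 + 48.913/60 = 124.815217
  W → negative
Point 2:
  Latitude: 68 + 31/60 + 17.73/3600 = 68.521592
  hemisphere S, so the sign is −
  λ: 0° + 45/60 + 59.6/3600 = 0 + 0.750000 + 0.016556 = 0.766556
  hemisphere W, so the sign is −
Point 3:
  φ: 46 + 30.92/60 = 46.515333
  S → negative
  Lon: 29.67′ = 0.494500°; total 159.494500
  hemisphere W, so the sign is −
Point 4:
  φ: 4.187′ = 0.069783°; total 54.069783
  S ⇒ negate
  Lon: 179 + 27.93/60 = 179.465500
  hemisphere W, so the sign is −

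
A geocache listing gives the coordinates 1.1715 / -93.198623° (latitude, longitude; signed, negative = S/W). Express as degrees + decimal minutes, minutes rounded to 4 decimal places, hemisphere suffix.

1° 10.2900′ N, 93° 11.9174′ W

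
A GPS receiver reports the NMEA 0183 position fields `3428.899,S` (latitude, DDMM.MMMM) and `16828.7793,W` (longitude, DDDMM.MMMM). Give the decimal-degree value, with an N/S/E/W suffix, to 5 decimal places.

34.48165° S, 168.47966° W

φ: split at 2 digits → 34° and 28.899′; 34 + 28.899/60 = 34.481650
Longitude: split at 3 digits → 168° and 28.7793′; 168 + 28.7793/60 = 168.479655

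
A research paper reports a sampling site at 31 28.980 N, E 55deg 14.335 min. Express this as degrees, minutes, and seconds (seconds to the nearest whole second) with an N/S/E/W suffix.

31°28′59″ N, 55°14′20″ E

Lat: 28.98000′ → 28′ and 0.98000 × 60 = 58.80″
Lon: fractional minutes 0.33500 × 60 = 20.10″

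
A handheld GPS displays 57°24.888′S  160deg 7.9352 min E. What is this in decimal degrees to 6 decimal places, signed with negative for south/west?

Latitude: 57 + 24.888/60 = 57.4148000
S → negative
Lon: 160 + 7.9352/60 = 160.1322533
E ⇒ keep positive

-57.414800, 160.132253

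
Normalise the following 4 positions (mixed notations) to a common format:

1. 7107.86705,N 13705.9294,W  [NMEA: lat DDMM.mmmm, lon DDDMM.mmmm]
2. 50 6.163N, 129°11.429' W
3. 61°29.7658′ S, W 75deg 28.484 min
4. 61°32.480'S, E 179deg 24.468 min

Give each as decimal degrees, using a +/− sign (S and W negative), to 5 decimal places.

1. 71.13112, -137.09882
2. 50.10272, -129.19048
3. -61.49610, -75.47473
4. -61.54133, 179.40780

Point 1:
  Lat: degrees = first 2 digits = 71, minutes = 7.86705; 71 + 7.86705/60 = 71.131118
  N → positive
  Longitude: split at 3 digits → 137° and 5.9294′; 137 + 5.9294/60 = 137.098823
  hemisphere W, so the sign is −
Point 2:
  Lat: 50 + 6.163/60 = 50.102717
  N → positive
  Lon: 11.429′ = 0.190483°; total 129.190483
  hemisphere W, so the sign is −
Point 3:
  Latitude: 29.7658′ = 0.496097°; total 61.496097
  S ⇒ negate
  λ: 75 + 28.484/60 = 75.474733
  W → negative
Point 4:
  Lat: 32.48′ = 0.541333°; total 61.541333
  S → negative
  Lon: 24.468′ = 0.407800°; total 179.407800
  E → positive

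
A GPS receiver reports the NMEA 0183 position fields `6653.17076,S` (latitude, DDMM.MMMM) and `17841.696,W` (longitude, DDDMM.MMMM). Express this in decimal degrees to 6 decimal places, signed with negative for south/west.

Latitude: degrees = first 2 digits = 66, minutes = 53.17076; 66 + 53.17076/60 = 66.8861793
S ⇒ negate
Lon: split at 3 digits → 178° and 41.696′; 178 + 41.696/60 = 178.6949333
W ⇒ negate

-66.886179, -178.694933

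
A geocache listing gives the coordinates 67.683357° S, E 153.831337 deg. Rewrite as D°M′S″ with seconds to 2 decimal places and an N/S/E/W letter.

φ: 0.683357° → 41.00142′; 0.00142 × 60 = 0.0852″
Lon: whole degrees 153; 49.88022′ → 49′ and 52.8132″

67°41′0.09″ S, 153°49′52.81″ E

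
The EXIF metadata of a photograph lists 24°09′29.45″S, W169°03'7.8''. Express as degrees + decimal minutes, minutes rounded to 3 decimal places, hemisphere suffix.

24° 9.491′ S, 169° 3.130′ W

φ: 9 + 29.45/60 = 9.49083′
Longitude: seconds/60 = 0.13000; minutes = 3 + 0.13000 = 3.13000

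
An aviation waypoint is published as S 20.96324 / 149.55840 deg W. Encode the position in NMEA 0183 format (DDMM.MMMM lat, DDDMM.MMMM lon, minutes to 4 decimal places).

Latitude: minutes = (20.963240 − 20) × 60 = 57.794400
λ: fractional part 0.558400 → 33.504000 minutes

2057.7944,S / 14933.5040,W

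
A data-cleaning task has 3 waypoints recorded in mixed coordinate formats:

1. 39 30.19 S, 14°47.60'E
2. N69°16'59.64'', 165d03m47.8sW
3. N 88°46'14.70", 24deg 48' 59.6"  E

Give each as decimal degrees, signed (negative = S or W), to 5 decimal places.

1. -39.50317, 14.79333
2. 69.28323, -165.06328
3. 88.77075, 24.81656

Point 1:
  Latitude: 39 + 30.19/60 = 39.503167
  S ⇒ negate
  λ: 47.6′ = 0.793333°; total 14.793333
  E → positive
Point 2:
  φ: 16′ + 59.64″ = 16.99400′; 69 + 16.99400/60 = 69.283233
  N ⇒ keep positive
  Longitude: 165 + 3/60 + 47.8/3600 = 165.063278
  W → negative
Point 3:
  φ: 46′ + 14.7″ = 46.24500′; 88 + 46.24500/60 = 88.770750
  N ⇒ keep positive
  Lon: 24 + 48/60 + 59.6/3600 = 24.816556
  E → positive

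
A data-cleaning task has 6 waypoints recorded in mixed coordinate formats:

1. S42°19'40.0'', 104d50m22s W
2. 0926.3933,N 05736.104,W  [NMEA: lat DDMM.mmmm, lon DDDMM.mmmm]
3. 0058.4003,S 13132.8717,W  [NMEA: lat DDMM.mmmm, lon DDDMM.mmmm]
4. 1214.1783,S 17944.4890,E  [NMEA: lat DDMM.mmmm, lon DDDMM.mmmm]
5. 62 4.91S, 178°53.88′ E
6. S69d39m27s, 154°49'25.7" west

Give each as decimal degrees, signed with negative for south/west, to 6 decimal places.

1. -42.327778, -104.839444
2. 9.439888, -57.601733
3. -0.973338, -131.547862
4. -12.236305, 179.741483
5. -62.081833, 178.898000
6. -69.657500, -154.823806

Point 1:
  Lat: 42° + 19/60 + 40/3600 = 42 + 0.316667 + 0.011111 = 42.3277778
  hemisphere S, so the sign is −
  λ: 50′ + 22″ = 50.36667′; 104 + 50.36667/60 = 104.8394444
  W → negative
Point 2:
  Lat: degrees = first 2 digits = 9, minutes = 26.3933; 9 + 26.3933/60 = 9.4398883
  N ⇒ keep positive
  Longitude: split at 3 digits → 057° and 36.104′; 57 + 36.104/60 = 57.6017333
  W ⇒ negate
Point 3:
  φ: degrees = first 2 digits = 0, minutes = 58.4003; 0 + 58.4003/60 = 0.9733383
  S → negative
  λ: split at 3 digits → 131° and 32.8717′; 131 + 32.8717/60 = 131.5478617
  W ⇒ negate
Point 4:
  Lat: degrees = first 2 digits = 12, minutes = 14.1783; 12 + 14.1783/60 = 12.2363050
  hemisphere S, so the sign is −
  Longitude: split at 3 digits → 179° and 44.489′; 179 + 44.489/60 = 179.7414833
  E → positive
Point 5:
  Latitude: 62 + 4.91/60 = 62.0818333
  S → negative
  Lon: 53.88′ = 0.898000°; total 178.8980000
  E → positive
Point 6:
  φ: 69 + 39/60 + 27/3600 = 69.6575000
  hemisphere S, so the sign is −
  Longitude: 49′ + 25.7″ = 49.42833′; 154 + 49.42833/60 = 154.8238056
  W → negative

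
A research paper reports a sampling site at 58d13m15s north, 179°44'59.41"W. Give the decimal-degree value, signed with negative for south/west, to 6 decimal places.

58.220833, -179.749836

Latitude: 58° + 13/60 + 15/3600 = 58 + 0.216667 + 0.004167 = 58.2208333
N → positive
λ: 44′ + 59.41″ = 44.99017′; 179 + 44.99017/60 = 179.7498361
W → negative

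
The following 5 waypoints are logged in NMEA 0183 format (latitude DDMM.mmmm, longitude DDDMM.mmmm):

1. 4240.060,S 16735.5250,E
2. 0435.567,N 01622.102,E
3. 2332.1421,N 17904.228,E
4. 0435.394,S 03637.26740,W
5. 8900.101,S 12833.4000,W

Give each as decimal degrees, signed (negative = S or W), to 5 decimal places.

Point 1:
  Latitude: split at 2 digits → 42° and 40.06′; 42 + 40.06/60 = 42.667667
  S ⇒ negate
  Longitude: degrees = first 3 digits = 167, minutes = 35.525; 167 + 35.525/60 = 167.592083
  E ⇒ keep positive
Point 2:
  Latitude: degrees = first 2 digits = 4, minutes = 35.567; 4 + 35.567/60 = 4.592783
  N → positive
  λ: split at 3 digits → 016° and 22.102′; 16 + 22.102/60 = 16.368367
  E → positive
Point 3:
  Lat: degrees = first 2 digits = 23, minutes = 32.1421; 23 + 32.1421/60 = 23.535702
  N → positive
  Longitude: split at 3 digits → 179° and 4.228′; 179 + 4.228/60 = 179.070467
  E → positive
Point 4:
  φ: degrees = first 2 digits = 4, minutes = 35.394; 4 + 35.394/60 = 4.589900
  S → negative
  λ: degrees = first 3 digits = 36, minutes = 37.2674; 36 + 37.2674/60 = 36.621123
  hemisphere W, so the sign is −
Point 5:
  φ: degrees = first 2 digits = 89, minutes = 0.101; 89 + 0.101/60 = 89.001683
  S ⇒ negate
  Lon: degrees = first 3 digits = 128, minutes = 33.4; 128 + 33.4/60 = 128.556667
  W ⇒ negate

1. -42.66767, 167.59208
2. 4.59278, 16.36837
3. 23.53570, 179.07047
4. -4.58990, -36.62112
5. -89.00168, -128.55667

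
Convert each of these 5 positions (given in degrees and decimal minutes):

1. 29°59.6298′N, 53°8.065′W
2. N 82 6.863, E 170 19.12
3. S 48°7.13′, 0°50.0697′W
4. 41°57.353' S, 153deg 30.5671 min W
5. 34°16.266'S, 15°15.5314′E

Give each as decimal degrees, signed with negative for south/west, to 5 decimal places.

Point 1:
  Latitude: 59.6298′ = 0.993830°; total 29.993830
  N ⇒ keep positive
  Lon: 8.065′ = 0.134417°; total 53.134417
  hemisphere W, so the sign is −
Point 2:
  Latitude: 6.863′ = 0.114383°; total 82.114383
  N → positive
  Lon: 170 + 19.12/60 = 170.318667
  E → positive
Point 3:
  Lat: 48 + 7.13/60 = 48.118833
  hemisphere S, so the sign is −
  Longitude: 50.0697′ = 0.834495°; total 0.834495
  W ⇒ negate
Point 4:
  Lat: 41 + 57.353/60 = 41.955883
  hemisphere S, so the sign is −
  λ: 153 + 30.5671/60 = 153.509452
  W ⇒ negate
Point 5:
  Lat: 34 + 16.266/60 = 34.271100
  S → negative
  Lon: 15.5314′ = 0.258857°; total 15.258857
  E ⇒ keep positive

1. 29.99383, -53.13442
2. 82.11438, 170.31867
3. -48.11883, -0.83450
4. -41.95588, -153.50945
5. -34.27110, 15.25886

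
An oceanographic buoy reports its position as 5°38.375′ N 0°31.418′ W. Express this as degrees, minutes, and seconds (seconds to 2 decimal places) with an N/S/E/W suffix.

φ: fractional minutes 0.37500 × 60 = 22.5000″
Lon: 31.41800′ → 31′ and 0.41800 × 60 = 25.0800″

5°38′22.50″ N, 0°31′25.08″ W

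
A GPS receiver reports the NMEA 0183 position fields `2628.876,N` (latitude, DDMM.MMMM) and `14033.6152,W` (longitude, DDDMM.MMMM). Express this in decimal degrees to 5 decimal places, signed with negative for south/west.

26.48127, -140.56025

φ: split at 2 digits → 26° and 28.876′; 26 + 28.876/60 = 26.481267
N → positive
λ: split at 3 digits → 140° and 33.6152′; 140 + 33.6152/60 = 140.560253
W → negative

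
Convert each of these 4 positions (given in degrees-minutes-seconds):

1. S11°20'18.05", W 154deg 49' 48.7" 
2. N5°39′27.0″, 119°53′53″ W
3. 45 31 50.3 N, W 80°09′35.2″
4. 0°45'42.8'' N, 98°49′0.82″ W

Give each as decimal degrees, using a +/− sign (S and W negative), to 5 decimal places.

1. -11.33835, -154.83019
2. 5.65750, -119.89806
3. 45.53064, -80.15978
4. 0.76189, -98.81689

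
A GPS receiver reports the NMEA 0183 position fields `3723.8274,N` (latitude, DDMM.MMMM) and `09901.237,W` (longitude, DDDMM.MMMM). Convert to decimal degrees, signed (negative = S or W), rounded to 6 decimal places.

37.397123, -99.020617

Latitude: split at 2 digits → 37° and 23.8274′; 37 + 23.8274/60 = 37.3971233
N ⇒ keep positive
Lon: degrees = first 3 digits = 99, minutes = 1.237; 99 + 1.237/60 = 99.0206167
W ⇒ negate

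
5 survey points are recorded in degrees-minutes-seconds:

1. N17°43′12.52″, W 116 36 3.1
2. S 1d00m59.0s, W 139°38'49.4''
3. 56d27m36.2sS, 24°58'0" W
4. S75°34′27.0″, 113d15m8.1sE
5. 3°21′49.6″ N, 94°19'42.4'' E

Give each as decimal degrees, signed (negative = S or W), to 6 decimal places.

Point 1:
  φ: 17° + 43/60 + 12.52/3600 = 17 + 0.716667 + 0.003478 = 17.7201444
  N ⇒ keep positive
  λ: 116° + 36/60 + 3.1/3600 = 116 + 0.600000 + 0.000861 = 116.6008611
  W → negative
Point 2:
  Latitude: 1 + 0/60 + 59/3600 = 1.0163889
  S → negative
  λ: 38′ + 49.4″ = 38.82333′; 139 + 38.82333/60 = 139.6470556
  W → negative
Point 3:
  Latitude: 56 + 27/60 + 36.2/3600 = 56.4600556
  S → negative
  λ: 24 + 58/60 + 0/3600 = 24.9666667
  W → negative
Point 4:
  Lat: 75° + 34/60 + 27/3600 = 75 + 0.566667 + 0.007500 = 75.5741667
  S ⇒ negate
  Longitude: 113° + 15/60 + 8.1/3600 = 113 + 0.250000 + 0.002250 = 113.2522500
  E → positive
Point 5:
  Latitude: 3° + 21/60 + 49.6/3600 = 3 + 0.350000 + 0.013778 = 3.3637778
  N → positive
  Longitude: 94 + 19/60 + 42.4/3600 = 94.3284444
  E ⇒ keep positive

1. 17.720144, -116.600861
2. -1.016389, -139.647056
3. -56.460056, -24.966667
4. -75.574167, 113.252250
5. 3.363778, 94.328444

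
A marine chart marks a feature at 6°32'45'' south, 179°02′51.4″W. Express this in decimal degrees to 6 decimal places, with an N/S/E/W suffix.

6.545833° S, 179.047611° W

Lat: 32′ + 45″ = 32.75000′; 6 + 32.75000/60 = 6.5458333
λ: 179 + 2/60 + 51.4/3600 = 179.0476111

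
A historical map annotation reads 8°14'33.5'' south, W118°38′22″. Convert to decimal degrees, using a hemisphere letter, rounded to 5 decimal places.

8.24264° S, 118.63944° W

φ: 14′ + 33.5″ = 14.55833′; 8 + 14.55833/60 = 8.242639
Longitude: 118 + 38/60 + 22/3600 = 118.639444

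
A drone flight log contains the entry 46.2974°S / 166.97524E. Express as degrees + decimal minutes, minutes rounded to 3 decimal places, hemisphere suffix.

46° 17.844′ S, 166° 58.514′ E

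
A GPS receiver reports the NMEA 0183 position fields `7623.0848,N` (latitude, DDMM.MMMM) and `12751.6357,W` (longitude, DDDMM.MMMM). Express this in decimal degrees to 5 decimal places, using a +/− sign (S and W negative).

76.38475, -127.86060

φ: degrees = first 2 digits = 76, minutes = 23.0848; 76 + 23.0848/60 = 76.384747
N → positive
Lon: degrees = first 3 digits = 127, minutes = 51.6357; 127 + 51.6357/60 = 127.860595
W → negative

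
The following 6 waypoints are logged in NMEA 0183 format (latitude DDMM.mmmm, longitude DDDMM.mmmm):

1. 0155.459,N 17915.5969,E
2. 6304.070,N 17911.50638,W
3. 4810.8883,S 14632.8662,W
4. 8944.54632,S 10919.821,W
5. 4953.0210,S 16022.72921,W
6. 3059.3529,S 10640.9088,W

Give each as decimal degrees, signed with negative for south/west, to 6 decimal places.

Point 1:
  Latitude: degrees = first 2 digits = 1, minutes = 55.459; 1 + 55.459/60 = 1.9243167
  N ⇒ keep positive
  λ: split at 3 digits → 179° and 15.5969′; 179 + 15.5969/60 = 179.2599483
  E ⇒ keep positive
Point 2:
  φ: degrees = first 2 digits = 63, minutes = 4.07; 63 + 4.07/60 = 63.0678333
  N → positive
  λ: split at 3 digits → 179° and 11.50638′; 179 + 11.50638/60 = 179.1917730
  W → negative
Point 3:
  Lat: split at 2 digits → 48° and 10.8883′; 48 + 10.8883/60 = 48.1814717
  S ⇒ negate
  λ: degrees = first 3 digits = 146, minutes = 32.8662; 146 + 32.8662/60 = 146.5477700
  hemisphere W, so the sign is −
Point 4:
  φ: split at 2 digits → 89° and 44.54632′; 89 + 44.54632/60 = 89.7424387
  hemisphere S, so the sign is −
  Lon: degrees = first 3 digits = 109, minutes = 19.821; 109 + 19.821/60 = 109.3303500
  hemisphere W, so the sign is −
Point 5:
  Lat: degrees = first 2 digits = 49, minutes = 53.021; 49 + 53.021/60 = 49.8836833
  hemisphere S, so the sign is −
  Lon: degrees = first 3 digits = 160, minutes = 22.72921; 160 + 22.72921/60 = 160.3788202
  hemisphere W, so the sign is −
Point 6:
  Latitude: split at 2 digits → 30° and 59.3529′; 30 + 59.3529/60 = 30.9892150
  hemisphere S, so the sign is −
  Lon: split at 3 digits → 106° and 40.9088′; 106 + 40.9088/60 = 106.6818133
  W → negative

1. 1.924317, 179.259948
2. 63.067833, -179.191773
3. -48.181472, -146.547770
4. -89.742439, -109.330350
5. -49.883683, -160.378820
6. -30.989215, -106.681813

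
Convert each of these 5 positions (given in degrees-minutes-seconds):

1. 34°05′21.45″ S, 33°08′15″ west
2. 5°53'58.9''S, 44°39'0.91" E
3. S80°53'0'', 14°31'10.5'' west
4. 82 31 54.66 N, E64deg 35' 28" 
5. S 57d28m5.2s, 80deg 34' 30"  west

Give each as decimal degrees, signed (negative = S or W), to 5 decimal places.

Point 1:
  Lat: 34° + 5/60 + 21.45/3600 = 34 + 0.083333 + 0.005958 = 34.089292
  hemisphere S, so the sign is −
  Lon: 8′ + 15″ = 8.25000′; 33 + 8.25000/60 = 33.137500
  hemisphere W, so the sign is −
Point 2:
  Latitude: 53′ + 58.9″ = 53.98167′; 5 + 53.98167/60 = 5.899694
  S → negative
  λ: 44° + 39/60 + 0.91/3600 = 44 + 0.650000 + 0.000253 = 44.650253
  E ⇒ keep positive
Point 3:
  Latitude: 53′ + 0″ = 53.00000′; 80 + 53.00000/60 = 80.883333
  S ⇒ negate
  Longitude: 31′ + 10.5″ = 31.17500′; 14 + 31.17500/60 = 14.519583
  hemisphere W, so the sign is −
Point 4:
  Latitude: 82° + 31/60 + 54.66/3600 = 82 + 0.516667 + 0.015183 = 82.531850
  N → positive
  Longitude: 64 + 35/60 + 28/3600 = 64.591111
  E ⇒ keep positive
Point 5:
  Lat: 28′ + 5.2″ = 28.08667′; 57 + 28.08667/60 = 57.468111
  S → negative
  Longitude: 80° + 34/60 + 30/3600 = 80 + 0.566667 + 0.008333 = 80.575000
  W ⇒ negate

1. -34.08929, -33.13750
2. -5.89969, 44.65025
3. -80.88333, -14.51958
4. 82.53185, 64.59111
5. -57.46811, -80.57500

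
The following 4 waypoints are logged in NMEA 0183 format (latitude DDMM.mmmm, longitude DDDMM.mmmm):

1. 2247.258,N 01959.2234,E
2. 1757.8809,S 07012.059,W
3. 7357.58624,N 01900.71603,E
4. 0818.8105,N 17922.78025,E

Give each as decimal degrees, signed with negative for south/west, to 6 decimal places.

1. 22.787633, 19.987057
2. -17.964682, -70.200983
3. 73.959771, 19.011934
4. 8.313508, 179.379671

Point 1:
  φ: degrees = first 2 digits = 22, minutes = 47.258; 22 + 47.258/60 = 22.7876333
  N ⇒ keep positive
  Lon: degrees = first 3 digits = 19, minutes = 59.2234; 19 + 59.2234/60 = 19.9870567
  E ⇒ keep positive
Point 2:
  Lat: degrees = first 2 digits = 17, minutes = 57.8809; 17 + 57.8809/60 = 17.9646817
  hemisphere S, so the sign is −
  Longitude: degrees = first 3 digits = 70, minutes = 12.059; 70 + 12.059/60 = 70.2009833
  W → negative
Point 3:
  φ: degrees = first 2 digits = 73, minutes = 57.58624; 73 + 57.58624/60 = 73.9597707
  N → positive
  λ: split at 3 digits → 019° and 0.71603′; 19 + 0.71603/60 = 19.0119338
  E ⇒ keep positive
Point 4:
  Lat: degrees = first 2 digits = 8, minutes = 18.8105; 8 + 18.8105/60 = 8.3135083
  N ⇒ keep positive
  Longitude: degrees = first 3 digits = 179, minutes = 22.78025; 179 + 22.78025/60 = 179.3796708
  E ⇒ keep positive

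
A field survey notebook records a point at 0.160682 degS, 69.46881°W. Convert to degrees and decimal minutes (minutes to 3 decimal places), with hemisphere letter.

φ: 0° + 0.160682 × 60 = 0° 9.64092′
Longitude: 69° + 0.468810 × 60 = 69° 28.12860′

0° 9.641′ S, 69° 28.129′ W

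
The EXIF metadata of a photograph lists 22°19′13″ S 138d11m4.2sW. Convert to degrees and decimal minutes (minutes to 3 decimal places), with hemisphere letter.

φ: 19 + 13/60 = 19.21667′
Longitude: seconds/60 = 0.07000; minutes = 11 + 0.07000 = 11.07000

22° 19.217′ S, 138° 11.070′ W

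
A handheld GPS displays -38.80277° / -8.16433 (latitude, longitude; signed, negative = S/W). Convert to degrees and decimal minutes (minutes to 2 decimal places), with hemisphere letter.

38° 48.17′ S, 8° 9.86′ W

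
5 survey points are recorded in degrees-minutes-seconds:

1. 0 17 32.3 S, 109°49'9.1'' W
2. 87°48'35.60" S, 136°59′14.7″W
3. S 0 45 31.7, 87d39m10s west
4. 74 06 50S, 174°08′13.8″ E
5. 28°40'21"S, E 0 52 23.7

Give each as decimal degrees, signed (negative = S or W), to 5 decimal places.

1. -0.29231, -109.81919
2. -87.80989, -136.98742
3. -0.75881, -87.65278
4. -74.11389, 174.13717
5. -28.67250, 0.87325

Point 1:
  φ: 17′ + 32.3″ = 17.53833′; 0 + 17.53833/60 = 0.292306
  S ⇒ negate
  Lon: 49′ + 9.1″ = 49.15167′; 109 + 49.15167/60 = 109.819194
  hemisphere W, so the sign is −
Point 2:
  φ: 87 + 48/60 + 35.6/3600 = 87.809889
  S → negative
  Lon: 59′ + 14.7″ = 59.24500′; 136 + 59.24500/60 = 136.987417
  W → negative
Point 3:
  Lat: 0 + 45/60 + 31.7/3600 = 0.758806
  S → negative
  λ: 39′ + 10″ = 39.16667′; 87 + 39.16667/60 = 87.652778
  W ⇒ negate
Point 4:
  φ: 74° + 6/60 + 50/3600 = 74 + 0.100000 + 0.013889 = 74.113889
  S ⇒ negate
  λ: 174 + 8/60 + 13.8/3600 = 174.137167
  E → positive
Point 5:
  φ: 28° + 40/60 + 21/3600 = 28 + 0.666667 + 0.005833 = 28.672500
  S ⇒ negate
  Longitude: 52′ + 23.7″ = 52.39500′; 0 + 52.39500/60 = 0.873250
  E → positive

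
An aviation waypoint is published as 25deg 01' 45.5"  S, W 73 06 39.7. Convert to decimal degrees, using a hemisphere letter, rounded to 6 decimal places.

25.029306° S, 73.111028° W

φ: 25 + 1/60 + 45.5/3600 = 25.0293056
λ: 73 + 6/60 + 39.7/3600 = 73.1110278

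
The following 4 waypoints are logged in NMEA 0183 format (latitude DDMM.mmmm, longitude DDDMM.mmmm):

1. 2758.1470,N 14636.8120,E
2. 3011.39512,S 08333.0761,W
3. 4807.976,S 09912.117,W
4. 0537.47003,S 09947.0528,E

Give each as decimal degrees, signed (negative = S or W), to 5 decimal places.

1. 27.96912, 146.61353
2. -30.18992, -83.55127
3. -48.13293, -99.20195
4. -5.62450, 99.78421

Point 1:
  Latitude: split at 2 digits → 27° and 58.147′; 27 + 58.147/60 = 27.969117
  N ⇒ keep positive
  Longitude: degrees = first 3 digits = 146, minutes = 36.812; 146 + 36.812/60 = 146.613533
  E ⇒ keep positive
Point 2:
  φ: degrees = first 2 digits = 30, minutes = 11.39512; 30 + 11.39512/60 = 30.189919
  S → negative
  λ: degrees = first 3 digits = 83, minutes = 33.0761; 83 + 33.0761/60 = 83.551268
  W ⇒ negate
Point 3:
  Lat: degrees = first 2 digits = 48, minutes = 7.976; 48 + 7.976/60 = 48.132933
  S ⇒ negate
  Lon: degrees = first 3 digits = 99, minutes = 12.117; 99 + 12.117/60 = 99.201950
  hemisphere W, so the sign is −
Point 4:
  Lat: split at 2 digits → 05° and 37.47003′; 5 + 37.47003/60 = 5.624501
  S → negative
  λ: split at 3 digits → 099° and 47.0528′; 99 + 47.0528/60 = 99.784213
  E → positive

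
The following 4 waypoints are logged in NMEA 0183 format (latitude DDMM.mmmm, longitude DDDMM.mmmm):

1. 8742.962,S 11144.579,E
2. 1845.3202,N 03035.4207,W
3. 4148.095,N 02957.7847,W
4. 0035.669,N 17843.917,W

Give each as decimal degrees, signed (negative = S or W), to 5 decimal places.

Point 1:
  φ: degrees = first 2 digits = 87, minutes = 42.962; 87 + 42.962/60 = 87.716033
  hemisphere S, so the sign is −
  Longitude: degrees = first 3 digits = 111, minutes = 44.579; 111 + 44.579/60 = 111.742983
  E → positive
Point 2:
  Latitude: degrees = first 2 digits = 18, minutes = 45.3202; 18 + 45.3202/60 = 18.755337
  N ⇒ keep positive
  Longitude: split at 3 digits → 030° and 35.4207′; 30 + 35.4207/60 = 30.590345
  W → negative
Point 3:
  φ: degrees = first 2 digits = 41, minutes = 48.095; 41 + 48.095/60 = 41.801583
  N → positive
  λ: degrees = first 3 digits = 29, minutes = 57.7847; 29 + 57.7847/60 = 29.963078
  hemisphere W, so the sign is −
Point 4:
  φ: split at 2 digits → 00° and 35.669′; 0 + 35.669/60 = 0.594483
  N → positive
  Longitude: degrees = first 3 digits = 178, minutes = 43.917; 178 + 43.917/60 = 178.731950
  hemisphere W, so the sign is −

1. -87.71603, 111.74298
2. 18.75534, -30.59035
3. 41.80158, -29.96308
4. 0.59448, -178.73195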